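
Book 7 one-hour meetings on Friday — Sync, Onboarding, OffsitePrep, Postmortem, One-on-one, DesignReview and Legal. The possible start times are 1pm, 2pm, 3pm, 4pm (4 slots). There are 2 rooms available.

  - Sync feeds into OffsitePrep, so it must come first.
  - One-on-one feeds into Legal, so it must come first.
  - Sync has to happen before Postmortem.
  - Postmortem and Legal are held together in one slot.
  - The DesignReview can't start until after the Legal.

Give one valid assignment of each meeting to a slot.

OffsitePrep=3pm; Sync=1pm; Onboarding=4pm; Postmortem=2pm; One-on-one=1pm; DesignReview=3pm; Legal=2pm

Checking: Legal(2pm) before DesignReview(3pm); One-on-one(1pm) before Legal(2pm); Sync(1pm) before Postmortem(2pm); Sync(1pm) before OffsitePrep(3pm); Postmortem = Legal = 2pm; max 2 per slot (cap 2).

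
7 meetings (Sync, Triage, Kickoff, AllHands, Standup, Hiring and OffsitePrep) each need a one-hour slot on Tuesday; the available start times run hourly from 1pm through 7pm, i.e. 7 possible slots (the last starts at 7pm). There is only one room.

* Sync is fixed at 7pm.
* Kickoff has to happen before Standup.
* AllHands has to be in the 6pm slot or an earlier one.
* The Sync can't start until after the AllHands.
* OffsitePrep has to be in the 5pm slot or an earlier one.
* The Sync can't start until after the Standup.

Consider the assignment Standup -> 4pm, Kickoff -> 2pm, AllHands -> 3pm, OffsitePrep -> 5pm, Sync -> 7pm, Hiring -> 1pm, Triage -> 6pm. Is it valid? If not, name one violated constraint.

Kickoff has to happen before Standup — holds.
The Sync can't start until after the Standup — holds.
The Sync can't start until after the AllHands — holds.
OffsitePrep has to be in the 5pm slot or an earlier one — holds.
AllHands has to be in the 6pm slot or an earlier one — holds.
Sync is fixed at 7pm — holds.
There is only one room — holds.

Valid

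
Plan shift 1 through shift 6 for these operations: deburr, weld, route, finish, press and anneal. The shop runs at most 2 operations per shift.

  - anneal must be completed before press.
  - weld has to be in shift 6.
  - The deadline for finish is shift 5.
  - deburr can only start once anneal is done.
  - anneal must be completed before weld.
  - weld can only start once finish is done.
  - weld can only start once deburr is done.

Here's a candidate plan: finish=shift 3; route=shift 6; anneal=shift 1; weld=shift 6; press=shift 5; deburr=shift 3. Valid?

Yes

anneal must be completed before press — holds.
The deadline for finish is shift 5 — holds.
The shop runs at most 2 operations per shift — holds.
weld has to be in shift 6 — holds.
deburr can only start once anneal is done — holds.
weld can only start once deburr is done — holds.
anneal must be completed before weld — holds.
weld can only start once finish is done — holds.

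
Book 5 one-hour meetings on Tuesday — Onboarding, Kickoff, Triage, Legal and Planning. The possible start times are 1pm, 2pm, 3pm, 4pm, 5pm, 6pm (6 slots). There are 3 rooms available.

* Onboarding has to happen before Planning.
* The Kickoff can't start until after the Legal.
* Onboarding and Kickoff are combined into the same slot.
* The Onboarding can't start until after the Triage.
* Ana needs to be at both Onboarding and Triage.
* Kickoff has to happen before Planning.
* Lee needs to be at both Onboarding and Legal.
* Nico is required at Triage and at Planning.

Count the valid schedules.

Splitting on Onboarding: it can be 2pm (4), 3pm (12), 4pm (18), 5pm (16). Listing each branch's schedules as (Kickoff, Triage, Legal, Planning):
Onboarding=2pm: (2pm,1pm,1pm,3pm) (2pm,1pm,1pm,4pm) (2pm,1pm,1pm,5pm) (2pm,1pm,1pm,6pm) — 4.
Onboarding=3pm: (3pm,1pm,1pm,4pm) (3pm,1pm,1pm,5pm) (3pm,1pm,1pm,6pm) (3pm,1pm,2pm,4pm) (3pm,1pm,2pm,5pm) (3pm,1pm,2pm,6pm) (3pm,2pm,1pm,4pm) (3pm,2pm,1pm,5pm) (3pm,2pm,1pm,6pm) (3pm,2pm,2pm,4pm) (3pm,2pm,2pm,5pm) (3pm,2pm,2pm,6pm) — 12.
Onboarding=4pm: (4pm,1pm,1pm,5pm) (4pm,1pm,1pm,6pm) (4pm,1pm,2pm,5pm) (4pm,1pm,2pm,6pm) (4pm,1pm,3pm,5pm) (4pm,1pm,3pm,6pm) (4pm,2pm,1pm,5pm) (4pm,2pm,1pm,6pm) (4pm,2pm,2pm,5pm) (4pm,2pm,2pm,6pm) (4pm,2pm,3pm,5pm) (4pm,2pm,3pm,6pm) (4pm,3pm,1pm,5pm) (4pm,3pm,1pm,6pm) (4pm,3pm,2pm,5pm) (4pm,3pm,2pm,6pm) (4pm,3pm,3pm,5pm) (4pm,3pm,3pm,6pm) — 18.
Onboarding=5pm: (5pm,1pm,1pm,6pm) (5pm,1pm,2pm,6pm) (5pm,1pm,3pm,6pm) (5pm,1pm,4pm,6pm) (5pm,2pm,1pm,6pm) (5pm,2pm,2pm,6pm) (5pm,2pm,3pm,6pm) (5pm,2pm,4pm,6pm) (5pm,3pm,1pm,6pm) (5pm,3pm,2pm,6pm) (5pm,3pm,3pm,6pm) (5pm,3pm,4pm,6pm) (5pm,4pm,1pm,6pm) (5pm,4pm,2pm,6pm) (5pm,4pm,3pm,6pm) (5pm,4pm,4pm,6pm) — 16.
Summing: 4 + 12 + 18 + 16 = 50.

50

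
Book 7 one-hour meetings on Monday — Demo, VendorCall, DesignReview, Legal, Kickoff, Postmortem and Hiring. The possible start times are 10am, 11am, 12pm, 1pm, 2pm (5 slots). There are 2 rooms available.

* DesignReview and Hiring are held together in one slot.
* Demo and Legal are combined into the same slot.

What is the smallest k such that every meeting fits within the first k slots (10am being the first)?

4

With at most 2 per slot and 7 meetings, at least 4 slots are needed.
4 works (last occupied slot: 1pm): for example Kickoff -> 11am; Legal -> 10am; DesignReview -> 12pm; Demo -> 10am; Hiring -> 12pm; VendorCall -> 11am; Postmortem -> 1pm.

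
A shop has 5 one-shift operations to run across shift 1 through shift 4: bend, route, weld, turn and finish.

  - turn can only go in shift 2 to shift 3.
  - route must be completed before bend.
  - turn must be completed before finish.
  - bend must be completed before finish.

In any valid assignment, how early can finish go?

shift 3

Precedence pushes finish to at least shift 3.
finish at shift 3 is achievable: weld=shift 1, route=shift 1, finish=shift 3, bend=shift 2, turn=shift 2.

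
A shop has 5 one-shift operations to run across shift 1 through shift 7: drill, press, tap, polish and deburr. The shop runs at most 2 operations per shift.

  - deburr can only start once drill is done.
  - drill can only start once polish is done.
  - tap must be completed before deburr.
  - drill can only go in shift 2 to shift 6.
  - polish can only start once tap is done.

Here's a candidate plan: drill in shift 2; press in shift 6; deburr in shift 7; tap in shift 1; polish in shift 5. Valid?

tap must be completed before deburr — holds.
polish can only start once tap is done — holds.
The shop runs at most 2 operations per shift — holds.
drill can only start once polish is done — violated.
deburr can only start once drill is done — holds.
drill can only go in shift 2 to shift 6 — holds.

No. drill can only start once polish is done is not satisfied.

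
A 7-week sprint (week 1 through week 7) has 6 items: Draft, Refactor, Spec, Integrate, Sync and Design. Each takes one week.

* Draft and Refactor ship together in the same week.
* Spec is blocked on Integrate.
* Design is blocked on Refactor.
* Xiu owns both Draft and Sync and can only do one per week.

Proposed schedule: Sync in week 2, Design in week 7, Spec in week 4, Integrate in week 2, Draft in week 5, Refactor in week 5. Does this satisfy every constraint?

Valid

Xiu owns both Draft and Sync and can only do one per week — holds.
Design is blocked on Refactor — holds.
Spec is blocked on Integrate — holds.
Draft and Refactor ship together in the same week — holds.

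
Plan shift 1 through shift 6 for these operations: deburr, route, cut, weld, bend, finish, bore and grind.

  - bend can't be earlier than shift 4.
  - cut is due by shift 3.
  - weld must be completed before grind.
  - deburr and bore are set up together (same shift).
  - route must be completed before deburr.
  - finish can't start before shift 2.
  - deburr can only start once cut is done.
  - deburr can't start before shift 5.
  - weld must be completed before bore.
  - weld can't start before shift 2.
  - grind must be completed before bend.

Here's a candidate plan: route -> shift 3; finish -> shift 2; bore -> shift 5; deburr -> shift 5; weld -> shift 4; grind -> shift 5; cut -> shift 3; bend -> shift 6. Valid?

deburr can only start once cut is done — holds.
deburr and bore are set up together (same shift) — holds.
cut is due by shift 3 — holds.
weld can't start before shift 2 — holds.
grind must be completed before bend — holds.
weld must be completed before bore — holds.
bend can't be earlier than shift 4 — holds.
route must be completed before deburr — holds.
deburr can't start before shift 5 — holds.
finish can't start before shift 2 — holds.
weld must be completed before grind — holds.

Yes, all constraints hold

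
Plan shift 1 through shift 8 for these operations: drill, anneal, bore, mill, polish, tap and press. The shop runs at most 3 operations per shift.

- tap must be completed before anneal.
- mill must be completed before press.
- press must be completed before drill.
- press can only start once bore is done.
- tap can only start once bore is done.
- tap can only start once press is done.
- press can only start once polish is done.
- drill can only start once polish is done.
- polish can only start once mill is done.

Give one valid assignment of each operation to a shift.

drill=shift 4, bore=shift 1, press=shift 3, anneal=shift 5, tap=shift 4, polish=shift 2, mill=shift 1

Checking: press(shift 3) before tap(shift 4); bore(shift 1) before press(shift 3); polish(shift 2) before drill(shift 4); press(shift 3) before drill(shift 4); mill(shift 1) before polish(shift 2); polish(shift 2) before press(shift 3); mill(shift 1) before press(shift 3); tap(shift 4) before anneal(shift 5); bore(shift 1) before tap(shift 4); max 2 per shift (cap 3).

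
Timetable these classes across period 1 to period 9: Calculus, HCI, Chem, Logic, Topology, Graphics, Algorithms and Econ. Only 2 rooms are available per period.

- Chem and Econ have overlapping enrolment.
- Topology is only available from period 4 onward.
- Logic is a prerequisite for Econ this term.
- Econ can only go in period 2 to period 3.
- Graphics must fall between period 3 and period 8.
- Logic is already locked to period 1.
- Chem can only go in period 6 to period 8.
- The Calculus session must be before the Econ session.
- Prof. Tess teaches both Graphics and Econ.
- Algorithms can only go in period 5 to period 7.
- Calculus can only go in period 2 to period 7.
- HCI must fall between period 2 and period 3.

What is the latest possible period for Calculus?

Calculus is available from period 2; Calculus's own window allows nothing later than period 7; downstream work caps Calculus at period 2.
Calculus at period 2 is achievable: Topology=period 4, Algorithms=period 5, Graphics=period 4, Econ=period 3, Calculus=period 2, HCI=period 2, Logic=period 1, Chem=period 6.

period 2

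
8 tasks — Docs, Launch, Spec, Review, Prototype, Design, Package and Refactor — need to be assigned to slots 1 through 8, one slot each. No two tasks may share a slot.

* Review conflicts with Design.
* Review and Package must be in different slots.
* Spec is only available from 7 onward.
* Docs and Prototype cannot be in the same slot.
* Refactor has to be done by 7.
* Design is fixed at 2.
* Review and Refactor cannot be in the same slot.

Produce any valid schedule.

Design in 2; Docs in 3; Prototype in 6; Launch in 4; Review in 5; Refactor in 1; Spec in 7; Package in 8

Checking: Docs(3) != Prototype(6); Review(5) != Package(8); Review(5) != Refactor(1); Review(5) != Design(2); Refactor=1 in [1,7]; Design=2 in [2,2]; Spec=7 in [7,8]; max 1 per slot (cap 1).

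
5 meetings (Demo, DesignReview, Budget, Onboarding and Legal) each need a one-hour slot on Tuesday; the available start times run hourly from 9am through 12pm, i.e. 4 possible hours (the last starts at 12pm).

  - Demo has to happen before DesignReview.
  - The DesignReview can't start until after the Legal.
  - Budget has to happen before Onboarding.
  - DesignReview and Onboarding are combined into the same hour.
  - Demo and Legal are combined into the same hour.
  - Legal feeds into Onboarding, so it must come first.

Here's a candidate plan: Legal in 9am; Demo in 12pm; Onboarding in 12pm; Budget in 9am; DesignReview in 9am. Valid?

Budget has to happen before Onboarding — holds.
Demo has to happen before DesignReview — violated.
Legal feeds into Onboarding, so it must come first — holds.
DesignReview and Onboarding are combined into the same hour — violated.
Demo and Legal are combined into the same hour — violated.
The DesignReview can't start until after the Legal — violated.

No — it violates: Demo has to happen before DesignReview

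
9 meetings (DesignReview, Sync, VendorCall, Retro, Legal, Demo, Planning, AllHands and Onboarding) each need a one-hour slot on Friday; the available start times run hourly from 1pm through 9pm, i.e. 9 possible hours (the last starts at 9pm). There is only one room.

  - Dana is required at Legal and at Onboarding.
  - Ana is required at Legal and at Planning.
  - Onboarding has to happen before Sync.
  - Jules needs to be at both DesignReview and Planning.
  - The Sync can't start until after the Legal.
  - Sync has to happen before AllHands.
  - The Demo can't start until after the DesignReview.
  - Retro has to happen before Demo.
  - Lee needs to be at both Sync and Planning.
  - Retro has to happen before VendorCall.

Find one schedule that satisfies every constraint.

VendorCall -> 7pm; DesignReview -> 5pm; AllHands -> 8pm; Retro -> 4pm; Planning -> 9pm; Legal -> 1pm; Sync -> 3pm; Onboarding -> 2pm; Demo -> 6pm

Checking: Legal(1pm) before Sync(3pm); DesignReview(5pm) before Demo(6pm); Sync(3pm) before AllHands(8pm); Onboarding(2pm) before Sync(3pm); Retro(4pm) before VendorCall(7pm); Retro(4pm) before Demo(6pm); DesignReview(5pm) != Planning(9pm); Sync(3pm) != Planning(9pm); Legal(1pm) != Planning(9pm); Legal(1pm) != Onboarding(2pm); max 1 per hour (cap 1).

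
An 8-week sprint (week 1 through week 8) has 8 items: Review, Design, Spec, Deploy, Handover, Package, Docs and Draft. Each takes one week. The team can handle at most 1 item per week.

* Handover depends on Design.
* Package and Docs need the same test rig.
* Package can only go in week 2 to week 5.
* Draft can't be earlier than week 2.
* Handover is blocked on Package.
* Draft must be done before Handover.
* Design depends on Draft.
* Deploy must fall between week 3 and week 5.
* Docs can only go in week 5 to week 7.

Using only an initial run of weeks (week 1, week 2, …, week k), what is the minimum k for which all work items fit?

The precedence chain requires at least 3 distinct weeks.
With at most 1 per week and 8 work items, at least 8 weeks are needed.
Docs can't be placed before week 5, so the schedule must run through at least week 5.
8 works (last occupied week: week 8): for example Draft=week 4, Deploy=week 3, Package=week 2, Design=week 6, Docs=week 5, Review=week 1, Spec=week 8, Handover=week 7.

8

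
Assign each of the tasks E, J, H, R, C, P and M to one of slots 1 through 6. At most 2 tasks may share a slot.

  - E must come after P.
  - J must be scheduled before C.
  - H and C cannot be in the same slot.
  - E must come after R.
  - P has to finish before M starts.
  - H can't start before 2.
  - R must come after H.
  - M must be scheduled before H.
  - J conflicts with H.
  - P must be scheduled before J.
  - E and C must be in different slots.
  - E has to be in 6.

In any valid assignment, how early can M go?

2

Precedence pushes M to at least 2; downstream work caps M at 3.
M at 2 is achievable: E in 6, H in 3, R in 4, P in 1, J in 2, M in 2, C in 4.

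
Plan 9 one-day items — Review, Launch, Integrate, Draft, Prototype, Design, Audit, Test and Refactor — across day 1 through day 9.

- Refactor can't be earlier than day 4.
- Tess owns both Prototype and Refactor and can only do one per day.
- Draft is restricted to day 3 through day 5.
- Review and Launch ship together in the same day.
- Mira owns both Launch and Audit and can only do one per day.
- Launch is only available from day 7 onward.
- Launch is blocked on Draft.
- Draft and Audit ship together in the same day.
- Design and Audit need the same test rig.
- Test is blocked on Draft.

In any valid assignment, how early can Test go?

Precedence pushes Test to at least day 4.
Test at day 4 is achievable: Audit=day 3; Design=day 1; Refactor=day 4; Integrate=day 1; Review=day 7; Launch=day 7; Prototype=day 1; Draft=day 3; Test=day 4.

day 4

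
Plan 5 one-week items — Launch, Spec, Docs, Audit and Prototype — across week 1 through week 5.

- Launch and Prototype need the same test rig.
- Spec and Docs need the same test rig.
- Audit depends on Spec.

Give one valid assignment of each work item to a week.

Spec in week 1; Prototype in week 2; Docs in week 2; Launch in week 1; Audit in week 2

Checking: Spec(week 1) before Audit(week 2); Launch(week 1) != Prototype(week 2); Spec(week 1) != Docs(week 2).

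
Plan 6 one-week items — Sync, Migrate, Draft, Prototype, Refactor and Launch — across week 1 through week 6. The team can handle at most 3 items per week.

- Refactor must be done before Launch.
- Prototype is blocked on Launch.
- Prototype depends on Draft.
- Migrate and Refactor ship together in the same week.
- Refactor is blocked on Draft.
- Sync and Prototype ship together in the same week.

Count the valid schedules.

15

Splitting on Sync: it can be week 4 (1), week 5 (4), week 6 (10). Listing each branch's schedules as (Migrate, Draft, Prototype, Refactor, Launch) by week number:
Sync=week 4: (2,1,4,2,3) — 1.
Sync=week 5: (2,1,5,2,3) (2,1,5,2,4) (3,1,5,3,4) (3,2,5,3,4) — 4.
Sync=week 6: (2,1,6,2,3) (2,1,6,2,4) (2,1,6,2,5) (3,1,6,3,4) (3,1,6,3,5) (3,2,6,3,4) (3,2,6,3,5) (4,1,6,4,5) (4,2,6,4,5) (4,3,6,4,5) — 10.
Summing: 1 + 4 + 10 = 15.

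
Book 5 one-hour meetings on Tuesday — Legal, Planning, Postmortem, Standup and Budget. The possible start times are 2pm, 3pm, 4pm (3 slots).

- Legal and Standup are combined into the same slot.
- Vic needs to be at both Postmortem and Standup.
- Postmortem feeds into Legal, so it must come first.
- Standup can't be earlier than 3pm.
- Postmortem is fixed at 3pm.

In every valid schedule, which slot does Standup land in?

Standup's window is 3pm–4pm.
Postmortem is fixed at 3pm, and Standup can't share a slot with Postmortem.
So Standup must be 4pm.

4pm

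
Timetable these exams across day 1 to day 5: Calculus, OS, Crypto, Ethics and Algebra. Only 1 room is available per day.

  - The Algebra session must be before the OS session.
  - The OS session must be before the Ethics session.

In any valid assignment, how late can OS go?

Precedence pushes OS to at least day 2; downstream work caps OS at day 4.
OS at day 4 is achievable: OS -> day 4, Algebra -> day 1, Crypto -> day 3, Ethics -> day 5, Calculus -> day 2.

day 4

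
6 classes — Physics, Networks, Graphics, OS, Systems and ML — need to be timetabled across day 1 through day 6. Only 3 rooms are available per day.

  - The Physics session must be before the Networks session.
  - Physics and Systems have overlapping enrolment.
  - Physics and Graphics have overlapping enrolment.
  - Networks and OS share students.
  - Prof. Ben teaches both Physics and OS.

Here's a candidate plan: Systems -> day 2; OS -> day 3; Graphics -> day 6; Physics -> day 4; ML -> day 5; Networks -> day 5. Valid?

The Physics session must be before the Networks session — holds.
Physics and Systems have overlapping enrolment — holds.
Prof. Ben teaches both Physics and OS — holds.
Networks and OS share students — holds.
Physics and Graphics have overlapping enrolment — holds.
Only 3 rooms are available per day — holds.

Yes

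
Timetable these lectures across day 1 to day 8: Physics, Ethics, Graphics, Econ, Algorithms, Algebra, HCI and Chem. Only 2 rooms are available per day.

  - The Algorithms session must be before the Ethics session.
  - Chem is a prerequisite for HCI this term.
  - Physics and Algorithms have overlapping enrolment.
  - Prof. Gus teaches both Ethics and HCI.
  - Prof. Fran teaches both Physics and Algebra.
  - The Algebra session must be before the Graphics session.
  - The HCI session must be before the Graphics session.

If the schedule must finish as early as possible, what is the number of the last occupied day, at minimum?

day 4

The precedence chain requires at least 3 distinct days.
With at most 2 per day and 8 lectures, at least 4 days are needed.
4 works (last occupied day: day 4): for example Physics=day 4, Algorithms=day 1, HCI=day 2, Graphics=day 3, Ethics=day 3, Econ=day 4, Algebra=day 2, Chem=day 1.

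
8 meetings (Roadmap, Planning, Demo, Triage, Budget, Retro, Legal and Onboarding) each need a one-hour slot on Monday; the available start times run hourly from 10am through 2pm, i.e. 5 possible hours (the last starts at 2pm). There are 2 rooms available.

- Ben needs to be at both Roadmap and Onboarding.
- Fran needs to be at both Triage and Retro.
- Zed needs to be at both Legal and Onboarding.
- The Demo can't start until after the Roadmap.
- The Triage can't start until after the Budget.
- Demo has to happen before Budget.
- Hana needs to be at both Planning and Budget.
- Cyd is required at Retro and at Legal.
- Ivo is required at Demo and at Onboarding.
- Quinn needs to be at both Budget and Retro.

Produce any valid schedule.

Demo -> 11am, Budget -> 12pm, Onboarding -> 1pm, Roadmap -> 10am, Retro -> 11am, Planning -> 10am, Legal -> 12pm, Triage -> 1pm

Checking: Demo(11am) before Budget(12pm); Roadmap(10am) before Demo(11am); Budget(12pm) before Triage(1pm); Legal(12pm) != Onboarding(1pm); Roadmap(10am) != Onboarding(1pm); Triage(1pm) != Retro(11am); Demo(11am) != Onboarding(1pm); Retro(11am) != Legal(12pm); Budget(12pm) != Retro(11am); Planning(10am) != Budget(12pm); max 2 per hour (cap 2).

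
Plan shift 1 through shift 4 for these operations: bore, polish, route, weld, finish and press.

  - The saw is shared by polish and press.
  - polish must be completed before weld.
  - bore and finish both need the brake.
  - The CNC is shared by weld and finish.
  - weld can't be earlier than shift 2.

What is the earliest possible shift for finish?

shift 1

finish at shift 1 is achievable: weld in shift 2; finish in shift 1; bore in shift 2; route in shift 1; press in shift 2; polish in shift 1.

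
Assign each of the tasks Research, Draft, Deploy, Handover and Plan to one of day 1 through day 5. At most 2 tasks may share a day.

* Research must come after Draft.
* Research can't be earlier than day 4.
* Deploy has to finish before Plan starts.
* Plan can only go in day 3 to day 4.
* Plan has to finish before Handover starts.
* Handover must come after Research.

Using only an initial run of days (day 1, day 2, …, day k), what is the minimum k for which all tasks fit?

The precedence chain requires at least 3 distinct days.
With at most 2 per day and 5 tasks, at least 3 days are needed.
Propagating the time windows through the other constraints, Handover can't land before day 5, so the schedule must run through at least day 5.
5 works (last occupied day: day 5): for example Research=day 4, Draft=day 1, Handover=day 5, Deploy=day 1, Plan=day 3.

5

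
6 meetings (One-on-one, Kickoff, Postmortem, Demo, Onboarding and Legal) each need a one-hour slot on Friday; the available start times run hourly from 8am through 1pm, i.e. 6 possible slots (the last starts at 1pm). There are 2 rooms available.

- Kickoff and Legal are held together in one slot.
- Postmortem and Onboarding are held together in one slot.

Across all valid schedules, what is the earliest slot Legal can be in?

Legal at 8am is achievable: One-on-one in 9am, Postmortem in 10am, Onboarding in 10am, Kickoff in 8am, Legal in 8am, Demo in 9am.

8am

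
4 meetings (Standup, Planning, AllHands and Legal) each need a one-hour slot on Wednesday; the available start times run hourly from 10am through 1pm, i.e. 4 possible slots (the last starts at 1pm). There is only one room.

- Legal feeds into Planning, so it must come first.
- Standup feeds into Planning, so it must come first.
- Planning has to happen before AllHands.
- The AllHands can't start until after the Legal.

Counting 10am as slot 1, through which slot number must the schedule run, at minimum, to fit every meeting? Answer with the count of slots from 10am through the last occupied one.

The precedence chain requires at least 3 distinct slots.
With at most 1 per slot and 4 meetings, at least 4 slots are needed.
4 works (last occupied slot: 1pm): for example Standup -> 11am; Planning -> 12pm; AllHands -> 1pm; Legal -> 10am.

4 slots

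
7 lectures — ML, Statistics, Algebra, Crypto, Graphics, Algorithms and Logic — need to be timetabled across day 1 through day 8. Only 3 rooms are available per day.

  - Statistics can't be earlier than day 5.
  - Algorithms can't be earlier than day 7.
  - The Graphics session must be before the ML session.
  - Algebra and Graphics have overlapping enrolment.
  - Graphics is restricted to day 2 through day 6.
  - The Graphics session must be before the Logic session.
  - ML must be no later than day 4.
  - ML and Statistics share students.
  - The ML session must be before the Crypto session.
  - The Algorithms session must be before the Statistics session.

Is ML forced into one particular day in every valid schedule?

ML can be day 3 (e.g. Algorithms in day 7, Statistics in day 8, ML in day 3, Crypto in day 4, Logic in day 3, Algebra in day 1, Graphics in day 2) or day 4 (e.g. Graphics -> day 2; Logic -> day 3; ML -> day 4; Crypto -> day 5; Algebra -> day 1; Algorithms -> day 7; Statistics -> day 8).

No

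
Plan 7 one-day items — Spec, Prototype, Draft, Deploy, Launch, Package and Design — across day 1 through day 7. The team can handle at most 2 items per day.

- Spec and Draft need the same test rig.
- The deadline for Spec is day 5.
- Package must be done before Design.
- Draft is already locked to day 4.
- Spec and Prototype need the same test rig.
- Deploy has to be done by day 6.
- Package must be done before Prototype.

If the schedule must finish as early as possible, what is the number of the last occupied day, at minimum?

The precedence chain requires at least 2 distinct days.
With at most 2 per day and 7 work items, at least 4 days are needed.
Draft can't be placed before day 4, so the schedule must run through at least day 4.
4 works (last occupied day: day 4): for example Package=day 1; Deploy=day 3; Draft=day 4; Prototype=day 2; Spec=day 1; Design=day 2; Launch=day 3.

4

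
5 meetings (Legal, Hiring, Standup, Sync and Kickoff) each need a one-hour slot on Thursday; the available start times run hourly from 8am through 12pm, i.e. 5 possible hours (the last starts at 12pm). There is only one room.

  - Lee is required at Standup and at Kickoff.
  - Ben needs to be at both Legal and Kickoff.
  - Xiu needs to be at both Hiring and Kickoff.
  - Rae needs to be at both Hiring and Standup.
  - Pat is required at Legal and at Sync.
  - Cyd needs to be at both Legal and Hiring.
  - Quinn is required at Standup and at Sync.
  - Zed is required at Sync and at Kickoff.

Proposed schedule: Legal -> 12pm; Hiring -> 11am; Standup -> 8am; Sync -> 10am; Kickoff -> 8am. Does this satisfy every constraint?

Quinn is required at Standup and at Sync — holds.
Cyd needs to be at both Legal and Hiring — holds.
Zed is required at Sync and at Kickoff — holds.
Rae needs to be at both Hiring and Standup — holds.
Ben needs to be at both Legal and Kickoff — holds.
There is only one room — violated.
Pat is required at Legal and at Sync — holds.
Xiu needs to be at both Hiring and Kickoff — holds.
Lee is required at Standup and at Kickoff — violated.

No. Lee is required at Standup and at Kickoff is not satisfied.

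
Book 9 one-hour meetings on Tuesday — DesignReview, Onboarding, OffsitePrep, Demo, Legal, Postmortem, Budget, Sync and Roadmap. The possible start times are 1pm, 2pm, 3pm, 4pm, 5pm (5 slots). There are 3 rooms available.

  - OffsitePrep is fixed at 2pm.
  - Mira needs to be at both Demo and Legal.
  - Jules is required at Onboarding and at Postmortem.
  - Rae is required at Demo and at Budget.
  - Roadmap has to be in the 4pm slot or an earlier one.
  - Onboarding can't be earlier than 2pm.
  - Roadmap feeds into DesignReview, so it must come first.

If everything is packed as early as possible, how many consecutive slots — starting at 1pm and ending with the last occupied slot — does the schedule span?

The precedence chain requires at least 2 distinct slots.
With at most 3 per slot and 9 meetings, at least 3 slots are needed.
3 works (last occupied slot: 3pm): for example Roadmap=1pm; Demo=1pm; Budget=3pm; Postmortem=1pm; Onboarding=2pm; Sync=3pm; Legal=3pm; DesignReview=2pm; OffsitePrep=2pm.

3 slots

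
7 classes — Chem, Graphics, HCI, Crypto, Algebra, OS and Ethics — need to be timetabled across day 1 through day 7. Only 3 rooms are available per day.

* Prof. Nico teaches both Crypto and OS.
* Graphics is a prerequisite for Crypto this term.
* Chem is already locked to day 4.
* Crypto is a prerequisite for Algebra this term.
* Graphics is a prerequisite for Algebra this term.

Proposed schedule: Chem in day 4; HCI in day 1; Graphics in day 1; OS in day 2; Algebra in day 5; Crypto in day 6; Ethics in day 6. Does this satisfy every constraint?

Only 3 rooms are available per day — holds.
Crypto is a prerequisite for Algebra this term — violated.
Graphics is a prerequisite for Crypto this term — holds.
Graphics is a prerequisite for Algebra this term — holds.
Prof. Nico teaches both Crypto and OS — holds.
Chem is already locked to day 4 — holds.

No — it violates: Crypto is a prerequisite for Algebra this term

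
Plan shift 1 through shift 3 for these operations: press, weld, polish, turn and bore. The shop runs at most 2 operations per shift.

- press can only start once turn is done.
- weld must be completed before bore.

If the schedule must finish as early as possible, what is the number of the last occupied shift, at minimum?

3

The precedence chain requires at least 2 distinct shifts.
With at most 2 per shift and 5 operations, at least 3 shifts are needed.
3 works (last occupied shift: shift 3): for example turn -> shift 1, polish -> shift 3, press -> shift 2, weld -> shift 1, bore -> shift 2.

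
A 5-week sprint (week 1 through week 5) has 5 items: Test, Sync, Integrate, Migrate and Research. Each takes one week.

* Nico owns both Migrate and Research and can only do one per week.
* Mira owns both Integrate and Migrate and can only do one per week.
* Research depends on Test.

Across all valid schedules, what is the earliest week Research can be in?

Precedence pushes Research to at least week 2.
Research at week 2 is achievable: Research in week 2; Test in week 1; Sync in week 1; Integrate in week 1; Migrate in week 3.

week 2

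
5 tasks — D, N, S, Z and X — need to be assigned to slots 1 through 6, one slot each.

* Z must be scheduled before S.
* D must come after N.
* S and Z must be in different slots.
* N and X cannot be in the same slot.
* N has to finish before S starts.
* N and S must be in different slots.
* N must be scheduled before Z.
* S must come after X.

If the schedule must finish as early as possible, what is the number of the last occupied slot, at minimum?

slot 3

The precedence chain requires at least 3 distinct slots.
3 works (last occupied slot: 3): for example N -> 1, S -> 3, D -> 2, X -> 2, Z -> 2.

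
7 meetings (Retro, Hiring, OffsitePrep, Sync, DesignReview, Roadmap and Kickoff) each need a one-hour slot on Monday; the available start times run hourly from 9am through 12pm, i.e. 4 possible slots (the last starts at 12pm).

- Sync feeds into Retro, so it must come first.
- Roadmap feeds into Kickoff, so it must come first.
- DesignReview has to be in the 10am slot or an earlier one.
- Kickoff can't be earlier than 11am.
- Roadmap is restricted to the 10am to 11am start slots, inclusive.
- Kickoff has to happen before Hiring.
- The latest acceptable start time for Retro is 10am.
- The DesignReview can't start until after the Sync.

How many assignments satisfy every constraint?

Enumerating: OffsitePrep=9am; Roadmap=10am; Retro=10am; Sync=9am; Hiring=12pm; Kickoff=11am; DesignReview=10am | Retro -> 10am, Hiring -> 12pm, Kickoff -> 11am, OffsitePrep -> 10am, Sync -> 9am, Roadmap -> 10am, DesignReview -> 10am | Sync in 9am, OffsitePrep in 11am, Kickoff in 11am, Hiring in 12pm, DesignReview in 10am, Roadmap in 10am, Retro in 10am | Hiring=12pm, Kickoff=11am, Roadmap=10am, Sync=9am, DesignReview=10am, Retro=10am, OffsitePrep=12pm.

4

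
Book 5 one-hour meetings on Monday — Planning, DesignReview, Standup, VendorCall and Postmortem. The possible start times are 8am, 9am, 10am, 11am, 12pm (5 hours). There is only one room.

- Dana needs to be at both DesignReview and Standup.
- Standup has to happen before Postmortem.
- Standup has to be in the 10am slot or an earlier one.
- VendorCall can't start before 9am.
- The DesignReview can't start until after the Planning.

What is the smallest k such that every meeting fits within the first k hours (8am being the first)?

The precedence chain requires at least 2 distinct hours.
With at most 1 per hour and 5 meetings, at least 5 hours are needed.
5 works (last occupied hour: 12pm): for example Standup in 8am; Postmortem in 12pm; DesignReview in 11am; Planning in 10am; VendorCall in 9am.

5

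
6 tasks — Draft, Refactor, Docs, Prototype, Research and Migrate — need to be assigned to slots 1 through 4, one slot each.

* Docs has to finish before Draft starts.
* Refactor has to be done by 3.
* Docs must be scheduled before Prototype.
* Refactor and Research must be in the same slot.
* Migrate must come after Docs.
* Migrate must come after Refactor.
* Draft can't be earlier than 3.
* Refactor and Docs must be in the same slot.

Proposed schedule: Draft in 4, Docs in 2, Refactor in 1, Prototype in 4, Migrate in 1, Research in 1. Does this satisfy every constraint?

No — it violates: Migrate must come after Docs

Migrate must come after Docs — violated.
Docs must be scheduled before Prototype — holds.
Docs has to finish before Draft starts — holds.
Draft can't be earlier than 3 — holds.
Migrate must come after Refactor — violated.
Refactor has to be done by 3 — holds.
Refactor and Research must be in the same slot — holds.
Refactor and Docs must be in the same slot — violated.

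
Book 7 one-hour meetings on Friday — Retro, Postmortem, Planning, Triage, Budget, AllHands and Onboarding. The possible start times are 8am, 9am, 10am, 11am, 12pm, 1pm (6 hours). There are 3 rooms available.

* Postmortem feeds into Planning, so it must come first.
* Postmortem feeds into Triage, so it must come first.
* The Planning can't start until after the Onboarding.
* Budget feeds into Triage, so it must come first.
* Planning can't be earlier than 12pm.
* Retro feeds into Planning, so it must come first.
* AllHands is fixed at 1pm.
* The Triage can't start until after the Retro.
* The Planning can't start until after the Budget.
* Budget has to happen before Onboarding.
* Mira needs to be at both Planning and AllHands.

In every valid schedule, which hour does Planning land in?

Planning's window is 12pm–1pm.
AllHands is fixed at 1pm, and Planning can't share a hour with AllHands.
So Planning must be 12pm.

12pm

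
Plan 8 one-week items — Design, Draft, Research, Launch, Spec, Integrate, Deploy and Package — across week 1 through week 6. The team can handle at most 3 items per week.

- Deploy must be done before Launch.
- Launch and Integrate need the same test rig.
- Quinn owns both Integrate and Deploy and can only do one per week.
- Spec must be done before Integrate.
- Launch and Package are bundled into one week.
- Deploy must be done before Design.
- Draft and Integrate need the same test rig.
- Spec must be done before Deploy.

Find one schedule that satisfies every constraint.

Spec -> week 1, Launch -> week 3, Package -> week 3, Integrate -> week 4, Research -> week 1, Deploy -> week 2, Design -> week 3, Draft -> week 1

Checking: Deploy(week 2) before Design(week 3); Deploy(week 2) before Launch(week 3); Spec(week 1) before Deploy(week 2); Spec(week 1) before Integrate(week 4); Draft(week 1) != Integrate(week 4); Integrate(week 4) != Deploy(week 2); Launch(week 3) != Integrate(week 4); Launch = Package = week 3; max 3 per week (cap 3).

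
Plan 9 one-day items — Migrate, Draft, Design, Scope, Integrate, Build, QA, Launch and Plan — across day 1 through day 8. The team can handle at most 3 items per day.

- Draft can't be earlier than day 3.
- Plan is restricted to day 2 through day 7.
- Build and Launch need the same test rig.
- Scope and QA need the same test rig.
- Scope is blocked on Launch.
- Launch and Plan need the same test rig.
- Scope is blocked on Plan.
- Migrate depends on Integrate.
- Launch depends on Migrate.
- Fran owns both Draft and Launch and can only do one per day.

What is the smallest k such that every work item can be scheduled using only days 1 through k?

The precedence chain requires at least 4 distinct days.
With at most 3 per day and 9 work items, at least 3 days are needed.
4 works (last occupied day: day 4): for example Migrate=day 2, Draft=day 4, Plan=day 2, Design=day 1, Build=day 1, Launch=day 3, QA=day 2, Integrate=day 1, Scope=day 4.

4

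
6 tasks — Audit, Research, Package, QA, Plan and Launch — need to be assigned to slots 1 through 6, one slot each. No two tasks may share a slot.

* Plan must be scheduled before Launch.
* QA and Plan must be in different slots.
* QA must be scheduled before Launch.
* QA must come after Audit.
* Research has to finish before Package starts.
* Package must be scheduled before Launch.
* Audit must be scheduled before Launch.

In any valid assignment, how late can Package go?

Precedence pushes Package to at least 2; downstream work caps Package at 5.
Package at 5 is achievable: QA in 2, Audit in 1, Package in 5, Launch in 6, Plan in 4, Research in 3.

5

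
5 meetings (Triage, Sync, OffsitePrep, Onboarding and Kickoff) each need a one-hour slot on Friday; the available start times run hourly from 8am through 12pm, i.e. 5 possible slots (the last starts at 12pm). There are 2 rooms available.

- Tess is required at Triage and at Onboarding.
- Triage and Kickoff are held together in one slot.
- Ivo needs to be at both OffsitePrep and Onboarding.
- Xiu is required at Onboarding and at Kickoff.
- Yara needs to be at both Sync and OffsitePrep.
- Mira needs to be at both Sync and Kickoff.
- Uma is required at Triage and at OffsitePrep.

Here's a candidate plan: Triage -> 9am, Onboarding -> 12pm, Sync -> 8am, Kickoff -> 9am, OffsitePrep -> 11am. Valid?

There are 2 rooms available — holds.
Yara needs to be at both Sync and OffsitePrep — holds.
Uma is required at Triage and at OffsitePrep — holds.
Tess is required at Triage and at Onboarding — holds.
Xiu is required at Onboarding and at Kickoff — holds.
Mira needs to be at both Sync and Kickoff — holds.
Ivo needs to be at both OffsitePrep and Onboarding — holds.
Triage and Kickoff are held together in one slot — holds.

Yes, all constraints hold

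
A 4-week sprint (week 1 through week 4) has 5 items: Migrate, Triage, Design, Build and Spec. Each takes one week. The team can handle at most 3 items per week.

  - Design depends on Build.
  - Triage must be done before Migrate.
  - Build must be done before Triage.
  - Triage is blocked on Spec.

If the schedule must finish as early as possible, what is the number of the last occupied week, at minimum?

The precedence chain requires at least 3 distinct weeks.
With at most 3 per week and 5 work items, at least 2 weeks are needed.
3 works (last occupied week: week 3): for example Design=week 2; Triage=week 2; Migrate=week 3; Spec=week 1; Build=week 1.

week 3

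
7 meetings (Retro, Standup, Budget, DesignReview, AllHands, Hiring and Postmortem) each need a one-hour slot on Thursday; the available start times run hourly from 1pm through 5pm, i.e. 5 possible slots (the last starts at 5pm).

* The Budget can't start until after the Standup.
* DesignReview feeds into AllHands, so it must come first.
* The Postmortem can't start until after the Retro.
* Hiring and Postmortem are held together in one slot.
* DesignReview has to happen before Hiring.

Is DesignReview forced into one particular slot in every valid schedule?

DesignReview can be 1pm (e.g. Hiring=2pm, Retro=1pm, Budget=2pm, DesignReview=1pm, Postmortem=2pm, Standup=1pm, AllHands=2pm) or 2pm (e.g. AllHands in 3pm, DesignReview in 2pm, Standup in 1pm, Budget in 2pm, Retro in 1pm, Hiring in 3pm, Postmortem in 3pm).

No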